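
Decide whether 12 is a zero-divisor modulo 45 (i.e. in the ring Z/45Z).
YES

gcd(12, 45) = 3 > 1, so 12 is not a unit in Z/45Z. In Z/nZ every nonzero non-unit is a zero-divisor: explicitly, take b = 45/gcd = 15 ≠ 0 (mod 45); then 12·15 = 180 = 4·45, i.e. 12·15 ≡ 0 (mod 45). So 12 is a zero-divisor.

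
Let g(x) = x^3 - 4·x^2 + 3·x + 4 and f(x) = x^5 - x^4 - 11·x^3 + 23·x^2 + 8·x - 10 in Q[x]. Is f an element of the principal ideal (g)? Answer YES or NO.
In Q[x] the ideal (g) consists of all multiples of g, so f ∈ (g) iff g | f, i.e. iff the remainder of f on division by g is 0. Divide f by g (g is monic, so eliminate the leading term of the running remainder at each step):
  leading term x^5: subtract (x^2)·g(x) = x^5 - 4·x^4 + 3·x^3 + 4·x^2, leaving 3·x^4 - 14·x^3 + 19·x^2 + 8·x - 10
  leading term 3·x^4: subtract (3·x)·g(x) = 3·x^4 - 12·x^3 + 9·x^2 + 12·x, leaving -2·x^3 + 10·x^2 - 4·x - 10
  leading term -2·x^3: subtract (-2)·g(x) = -2·x^3 + 8·x^2 - 6·x - 8, leaving 2·x^2 + 2·x - 2
The remainder r(x) = 2·x^2 + 2·x - 2 ≠ 0 (and deg r < deg g), so g ∤ f, i.e. f ∉ (g).

Final answer: NO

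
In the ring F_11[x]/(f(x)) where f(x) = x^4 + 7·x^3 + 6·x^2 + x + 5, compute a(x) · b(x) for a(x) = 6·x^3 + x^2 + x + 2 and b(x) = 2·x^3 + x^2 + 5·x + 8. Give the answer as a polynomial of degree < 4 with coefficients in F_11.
a · b ≡ 10·x^3 + 10·x^2 + 4·x + 4 (mod f(x))

Multiply as integer polynomials: a · b = 12·x^6 + 8·x^5 + 33·x^4 + 58·x^3 + 15·x^2 + 18·x + 16. Reducing coefficients mod 11: a · b ≡ x^6 + 8·x^5 + 3·x^3 + 4·x^2 + 7·x + 5. Now divide by f(x) = x^4 + 7·x^3 + 6·x^2 + x + 5 in F_11[x], eliminating the leading term at each step:
  leading term x^6: subtract (x^2)·f(x) = x^6 + 7·x^5 + 6·x^4 + x^3 + 5·x^2, leaving x^5 + 5·x^4 + 2·x^3 + 10·x^2 + 7·x + 5 (coefficients mod 11)
  leading term x^5: subtract (x)·f(x) = x^5 + 7·x^4 + 6·x^3 + x^2 + 5·x, leaving 9·x^4 + 7·x^3 + 9·x^2 + 2·x + 5 (coefficients mod 11)
  leading term 9·x^4: subtract (9)·f(x) = 9·x^4 + 8·x^3 + 10·x^2 + 9·x + 1, leaving 10·x^3 + 10·x^2 + 4·x + 4 (coefficients mod 11)
The degree is now < 4, so this is the remainder. Hence a · b ≡ 10·x^3 + 10·x^2 + 4·x + 4 in F_11[x]/(f).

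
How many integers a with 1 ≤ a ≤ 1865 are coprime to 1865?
The number of a ∈ {1, ..., 1865} with gcd(a, 1865) = 1 is by definition Euler's totient φ(1865). φ is multiplicative, with φ(p^e) = p^e − p^(e−1). Factorise 1865 = 5 · 373. Then
  φ(1865) = (5 − 1) · (373 − 1) = 4 · 372 = 1488.
So there are 1488 such integers.

Final answer: 1488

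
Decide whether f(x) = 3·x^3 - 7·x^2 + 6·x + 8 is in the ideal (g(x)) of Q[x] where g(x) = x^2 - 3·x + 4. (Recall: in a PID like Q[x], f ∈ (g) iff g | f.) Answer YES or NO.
In Q[x] the ideal (g) consists of all multiples of g, so f ∈ (g) iff g | f, i.e. iff the remainder of f on division by g is 0. Divide f by g (g is monic, so eliminate the leading term of the running remainder at each step):
  leading term 3·x^3: subtract (3·x)·g(x) = 3·x^3 - 9·x^2 + 12·x, leaving 2·x^2 - 6·x + 8
  leading term 2·x^2: subtract (2)·g(x) = 2·x^2 - 6·x + 8, leaving 0
The remainder is 0, so f(x) = g(x) · h(x) with h(x) = 3·x + 2. Hence g | f, i.e. f ∈ (g).

Final answer: YES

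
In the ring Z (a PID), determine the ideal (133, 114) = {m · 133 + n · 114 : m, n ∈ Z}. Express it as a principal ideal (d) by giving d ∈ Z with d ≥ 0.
In the PID Z, (a, b) is generated by gcd(a, b). Compute gcd(133, 114) with the extended Euclidean algorithm, tracking rows (r, s, t) with s·133 + t·114 = r:
  row A: (133, 1, 0)   [1·133 + 0·114 = 133]
  row B: (114, 0, 1)   [0·133 + 1·114 = 114]
  133 = 1·114 + 19   → row C = row A − 1·row B = (19, 1, −1)   [check: 1·133 − 1·114 = 19]
  114 = 6·19 + 0   → remainder 0, stop. gcd = 19 (last nonzero row C).
So gcd(133, 114) = 19, with Bézout identity 1·133 − 1·114 = 19. Containment (⊇): the Bézout identity exhibits 19 as an element of (133, 114), giving (19) ⊆ (133, 114). Containment (⊆): since 19 | 133 and 19 | 114 (133 = 19·7, 114 = 19·6), every Z-linear combination of 133 and 114 is divisible by 19, so (133, 114) ⊆ (19). Therefore (133, 114) = (19), d = 19.

Final answer: (133, 114) = (19); d = 19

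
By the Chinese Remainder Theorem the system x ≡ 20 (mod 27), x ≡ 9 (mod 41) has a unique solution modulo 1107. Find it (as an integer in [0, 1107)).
x ≡ 911 (mod 1107); the representative in [0, 1107) is 911

The moduli 27, 41 are pairwise coprime, so by the CRT there is a unique solution mod 27·41 = 1107.
Solve by successive substitution. Start with x ≡ 20 (mod 27).
  Combine with x ≡ 9 (mod 41): write x = 20 + 27·t and require 20 + 27·t ≡ 9 (mod 41), i.e. 27·t ≡ 9 − 20 ≡ 30 (mod 41). Since 27^(−1) ≡ 38 (mod 41), t ≡ 38·30 ≡ 33 (mod 41). So x ≡ 20 + 27·33 = 911 (mod 1107).
Unique solution in [0, 1107): x = 911.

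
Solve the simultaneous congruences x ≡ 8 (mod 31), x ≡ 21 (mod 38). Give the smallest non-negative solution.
The moduli 31, 38 are pairwise coprime, so by the CRT there is a unique solution mod 31·38 = 1178.
Solve by successive substitution. Start with x ≡ 8 (mod 31).
  Combine with x ≡ 21 (mod 38): write x = 8 + 31·t and require 8 + 31·t ≡ 21 (mod 38), i.e. 31·t ≡ 21 − 8 ≡ 13 (mod 38). Since 31^(−1) ≡ 27 (mod 38), t ≡ 27·13 ≡ 9 (mod 38). So x ≡ 8 + 31·9 = 287 (mod 1178).
Unique solution in [0, 1178): x = 287.

Final answer: x ≡ 287 (mod 1178); the representative in [0, 1178) is 287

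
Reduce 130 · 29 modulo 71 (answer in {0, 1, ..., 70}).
7

Reduce the factors first: 130 ≡ 59 (mod 71), so 130 · 29 ≡ 59 · 29 (mod 71). 59 · 29 = 1711. Dividing by 71: 1711 = 24·71 + 7. So (130 · 29) mod 71 = 7.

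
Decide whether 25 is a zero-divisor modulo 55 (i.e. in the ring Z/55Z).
gcd(25, 55) = 5 > 1, so 25 is not a unit in Z/55Z. In Z/nZ every nonzero non-unit is a zero-divisor: explicitly, take b = 55/gcd = 11 ≠ 0 (mod 55); then 25·11 = 275 = 5·55, i.e. 25·11 ≡ 0 (mod 55). So 25 is a zero-divisor.

Final answer: YES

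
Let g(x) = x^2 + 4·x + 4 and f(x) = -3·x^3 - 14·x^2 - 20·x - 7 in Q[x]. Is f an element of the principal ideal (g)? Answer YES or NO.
In Q[x] the ideal (g) consists of all multiples of g, so f ∈ (g) iff g | f, i.e. iff the remainder of f on division by g is 0. Divide f by g (g is monic, so eliminate the leading term of the running remainder at each step):
  leading term -3·x^3: subtract (-3·x)·g(x) = -3·x^3 - 12·x^2 - 12·x, leaving -2·x^2 - 8·x - 7
  leading term -2·x^2: subtract (-2)·g(x) = -2·x^2 - 8·x - 8, leaving 1
The remainder r(x) = 1 ≠ 0 (and deg r < deg g), so g ∤ f, i.e. f ∉ (g).

Final answer: NO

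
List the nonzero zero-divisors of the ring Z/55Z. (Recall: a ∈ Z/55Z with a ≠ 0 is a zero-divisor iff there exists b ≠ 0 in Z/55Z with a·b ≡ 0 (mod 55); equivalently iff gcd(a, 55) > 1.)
An element a ∈ Z/55Z (with a ≠ 0) is a zero-divisor iff gcd(a, 55) > 1 (because a is a unit precisely when gcd(a, n) = 1, and in Z/nZ every nonzero, non-unit element is a zero-divisor). Scan a = 1, ..., 54 and keep those with gcd(a, 55) > 1:
  gcd(5, 55) = 5, gcd(10, 55) = 5, gcd(11, 55) = 11, gcd(15, 55) = 5, gcd(20, 55) = 5, gcd(22, 55) = 11, gcd(25, 55) = 5, gcd(30, 55) = 5, gcd(33, 55) = 11, gcd(35, 55) = 5, gcd(40, 55) = 5, gcd(44, 55) = 11, gcd(45, 55) = 5, gcd(50, 55) = 5.
All other a ∈ {1, ..., 54} have gcd(a, 55) = 1 and are units. So the nonzero zero-divisors are exactly the 14 values of a appearing in this scan.

Final answer: nonzero zero-divisors of Z/55Z = {5, 10, 11, 15, 20, 22, 25, 30, 33, 35, 40, 44, 45, 50}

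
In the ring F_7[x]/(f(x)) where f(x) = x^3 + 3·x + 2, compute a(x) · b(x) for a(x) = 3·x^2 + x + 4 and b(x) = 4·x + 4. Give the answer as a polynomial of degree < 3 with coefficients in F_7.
a · b ≡ 2·x^2 + 5·x + 6 (mod f(x))

Multiply as integer polynomials: a · b = 12·x^3 + 16·x^2 + 20·x + 16. Reducing coefficients mod 7: a · b ≡ 5·x^3 + 2·x^2 + 6·x + 2. Now divide by f(x) = x^3 + 3·x + 2 in F_7[x], eliminating the leading term at each step:
  leading term 5·x^3: subtract (5)·f(x) = 5·x^3 + x + 3, leaving 2·x^2 + 5·x + 6 (coefficients mod 7)
The degree is now < 3, so this is the remainder. Hence a · b ≡ 2·x^2 + 5·x + 6 in F_7[x]/(f).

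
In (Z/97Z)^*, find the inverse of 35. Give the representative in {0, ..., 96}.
35^(−1) ≡ 61 (mod 97)

Apply the extended Euclidean algorithm to (97, 35), tracking rows (r, s, t) with s·97 + t·35 = r. Each division r_prev = q·r_cur + r_new produces the new row as (previous row) − q·(current row):
  row A: (97, 1, 0)   [1·97 + 0·35 = 97]
  row B: (35, 0, 1)   [0·97 + 1·35 = 35]
  97 = 2·35 + 27   → row C = row A − 2·row B = (27, 1, −2)   [check: 1·97 − 2·35 = 27]
  35 = 1·27 + 8   → row D = row B − 1·row C = (8, −1, 3)   [check: −1·97 + 3·35 = 8]
  27 = 3·8 + 3   → row E = row C − 3·row D = (3, 4, −11)   [check: 4·97 − 11·35 = 3]
  8 = 2·3 + 2   → row F = row D − 2·row E = (2, −9, 25)   [check: −9·97 + 25·35 = 2]
  3 = 1·2 + 1   → row G = row E − 1·row F = (1, 13, −36)   [check: 13·97 − 36·35 = 1]
  2 = 2·1 + 0   → remainder 0, stop. gcd = 1 (last nonzero row G).
The gcd is 1, so 35 is invertible mod 97. The last nonzero row gives 13·97 − 36·35 = 1, so t = −36. So 35^(−1) ≡ −36 ≡ 61 (mod 97). Verify: 35 · 61 = 2135 ≡ 1 (mod 97). ✓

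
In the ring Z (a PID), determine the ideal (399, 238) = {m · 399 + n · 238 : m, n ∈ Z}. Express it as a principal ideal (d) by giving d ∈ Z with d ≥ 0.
In the PID Z, (a, b) is generated by gcd(a, b). Compute gcd(399, 238) with the extended Euclidean algorithm, tracking rows (r, s, t) with s·399 + t·238 = r:
  row A: (399, 1, 0)   [1·399 + 0·238 = 399]
  row B: (238, 0, 1)   [0·399 + 1·238 = 238]
  399 = 1·238 + 161   → row C = row A − 1·row B = (161, 1, −1)   [check: 1·399 − 1·238 = 161]
  238 = 1·161 + 77   → row D = row B − 1·row C = (77, −1, 2)   [check: −1·399 + 2·238 = 77]
  161 = 2·77 + 7   → row E = row C − 2·row D = (7, 3, −5)   [check: 3·399 − 5·238 = 7]
  77 = 11·7 + 0   → remainder 0, stop. gcd = 7 (last nonzero row E).
So gcd(399, 238) = 7, with Bézout identity 3·399 − 5·238 = 7. Containment (⊇): the Bézout identity exhibits 7 as an element of (399, 238), giving (7) ⊆ (399, 238). Containment (⊆): since 7 | 399 and 7 | 238 (399 = 7·57, 238 = 7·34), every Z-linear combination of 399 and 238 is divisible by 7, so (399, 238) ⊆ (7). Therefore (399, 238) = (7), d = 7.

Final answer: (399, 238) = (7); d = 7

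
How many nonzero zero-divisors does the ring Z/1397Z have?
Z/1397Z has 136 nonzero zero-divisors

In Z/1397Z each nonzero element is either a unit (gcd with 1397 is 1) or a zero-divisor (gcd > 1). The number of units is φ(1397): factorise 1397 = 11 · 127, so φ(1397) = (11 − 1) · (127 − 1) = 10 · 126 = 1260. The nonzero elements number 1397 − 1 = 1396. Hence the nonzero zero-divisors number 1396 − 1260 = 136.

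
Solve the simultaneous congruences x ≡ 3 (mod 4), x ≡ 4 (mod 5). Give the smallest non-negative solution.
The moduli 4, 5 are pairwise coprime, so by the CRT there is a unique solution mod 4·5 = 20.
Solve by successive substitution. Start with x ≡ 3 (mod 4).
  Combine with x ≡ 4 (mod 5): write x = 3 + 4·t and require 3 + 4·t ≡ 4 (mod 5), i.e. 4·t ≡ 4 − 3 ≡ 1 (mod 5). Since 4^(−1) ≡ 4 (mod 5), t ≡ 4·1 ≡ 4 (mod 5). So x ≡ 3 + 4·4 = 19 (mod 20).
Unique solution in [0, 20): x = 19.

Final answer: x ≡ 19 (mod 20); the representative in [0, 20) is 19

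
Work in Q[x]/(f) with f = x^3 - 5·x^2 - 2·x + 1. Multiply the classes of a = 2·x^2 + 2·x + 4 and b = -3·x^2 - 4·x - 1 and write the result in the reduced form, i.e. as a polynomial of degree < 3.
a · b ≡ -254·x^2 - 100·x + 40 (mod f(x))

First multiply in Q[x] without reducing: a · b = -6·x^4 - 14·x^3 - 22·x^2 - 18·x - 4. Now divide by f(x) = x^3 - 5·x^2 - 2·x + 1, eliminating the leading term at each step:
  leading term -6·x^4: subtract (-6·x)·f(x) = -6·x^4 + 30·x^3 + 12·x^2 - 6·x, leaving -44·x^3 - 34·x^2 - 12·x - 4
  leading term -44·x^3: subtract (-44)·f(x) = -44·x^3 + 220·x^2 + 88·x - 44, leaving -254·x^2 - 100·x + 40
The degree is now < 3, so this is the remainder. Hence a · b ≡ -254·x^2 - 100·x + 40 in Q[x]/(f).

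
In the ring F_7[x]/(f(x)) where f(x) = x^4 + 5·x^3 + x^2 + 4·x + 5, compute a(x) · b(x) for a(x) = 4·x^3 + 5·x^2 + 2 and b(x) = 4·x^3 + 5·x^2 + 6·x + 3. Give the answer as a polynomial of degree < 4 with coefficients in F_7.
a · b ≡ 2·x^3 + 5·x^2 + x + 3 (mod f(x))

Multiply as integer polynomials: a · b = 16·x^6 + 40·x^5 + 49·x^4 + 50·x^3 + 25·x^2 + 12·x + 6. Reducing coefficients mod 7: a · b ≡ 2·x^6 + 5·x^5 + x^3 + 4·x^2 + 5·x + 6. Now divide by f(x) = x^4 + 5·x^3 + x^2 + 4·x + 5 in F_7[x], eliminating the leading term at each step:
  leading term 2·x^6: subtract (2·x^2)·f(x) = 2·x^6 + 3·x^5 + 2·x^4 + x^3 + 3·x^2, leaving 2·x^5 + 5·x^4 + x^2 + 5·x + 6 (coefficients mod 7)
  leading term 2·x^5: subtract (2·x)·f(x) = 2·x^5 + 3·x^4 + 2·x^3 + x^2 + 3·x, leaving 2·x^4 + 5·x^3 + 2·x + 6 (coefficients mod 7)
  leading term 2·x^4: subtract (2)·f(x) = 2·x^4 + 3·x^3 + 2·x^2 + x + 3, leaving 2·x^3 + 5·x^2 + x + 3 (coefficients mod 7)
The degree is now < 4, so this is the remainder. Hence a · b ≡ 2·x^3 + 5·x^2 + x + 3 in F_7[x]/(f).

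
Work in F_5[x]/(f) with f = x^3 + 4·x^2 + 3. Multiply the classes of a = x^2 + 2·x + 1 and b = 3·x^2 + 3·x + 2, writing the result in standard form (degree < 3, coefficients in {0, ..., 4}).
a · b ≡ 3·x^2 + 3·x + 1 (mod f(x))

Multiply as integer polynomials: a · b = 3·x^4 + 9·x^3 + 11·x^2 + 7·x + 2. Reducing coefficients mod 5: a · b ≡ 3·x^4 + 4·x^3 + x^2 + 2·x + 2. Now divide by f(x) = x^3 + 4·x^2 + 3 in F_5[x], eliminating the leading term at each step:
  leading term 3·x^4: subtract (3·x)·f(x) = 3·x^4 + 2·x^3 + 4·x, leaving 2·x^3 + x^2 + 3·x + 2 (coefficients mod 5)
  leading term 2·x^3: subtract (2)·f(x) = 2·x^3 + 3·x^2 + 1, leaving 3·x^2 + 3·x + 1 (coefficients mod 5)
The degree is now < 3, so this is the remainder. Hence a · b ≡ 3·x^2 + 3·x + 1 in F_5[x]/(f).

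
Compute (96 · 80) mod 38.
Reduce the factors first: 96 ≡ 20, 80 ≡ 4 (mod 38), so 96 · 80 ≡ 20 · 4 (mod 38). 20 · 4 = 80. Dividing by 38: 80 = 2·38 + 4. So (96 · 80) mod 38 = 4.

Final answer: 4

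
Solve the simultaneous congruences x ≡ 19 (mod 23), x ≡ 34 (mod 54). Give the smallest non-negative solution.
The moduli 23, 54 are pairwise coprime, so by the CRT there is a unique solution mod 23·54 = 1242.
Solve by successive substitution. Start with x ≡ 19 (mod 23).
  Combine with x ≡ 34 (mod 54): write x = 19 + 23·t and require 19 + 23·t ≡ 34 (mod 54), i.e. 23·t ≡ 34 − 19 ≡ 15 (mod 54). Since 23^(−1) ≡ 47 (mod 54), t ≡ 47·15 ≡ 3 (mod 54). So x ≡ 19 + 23·3 = 88 (mod 1242).
Unique solution in [0, 1242): x = 88.

Final answer: x ≡ 88 (mod 1242); the representative in [0, 1242) is 88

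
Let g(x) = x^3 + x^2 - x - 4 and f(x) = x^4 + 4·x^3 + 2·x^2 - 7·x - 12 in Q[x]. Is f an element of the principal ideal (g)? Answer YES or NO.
In Q[x] the ideal (g) consists of all multiples of g, so f ∈ (g) iff g | f, i.e. iff the remainder of f on division by g is 0. Divide f by g (g is monic, so eliminate the leading term of the running remainder at each step):
  leading term x^4: subtract (x)·g(x) = x^4 + x^3 - x^2 - 4·x, leaving 3·x^3 + 3·x^2 - 3·x - 12
  leading term 3·x^3: subtract (3)·g(x) = 3·x^3 + 3·x^2 - 3·x - 12, leaving 0
The remainder is 0, so f(x) = g(x) · h(x) with h(x) = x + 3. Hence g | f, i.e. f ∈ (g).

Final answer: YES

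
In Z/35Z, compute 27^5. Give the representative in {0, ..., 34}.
27

Use repeated squaring. Binary(5) = 101. Walk through the bits of the exponent 5 left-to-right: at each bit after the leading one, square the running value, then multiply by 27 if the bit is 1 (always reducing mod 35):
  bit 1 = 1 (leading): start with 27.
  bit 2 = 0: square 27^2 = 729 ≡ 29 (mod 35).
  bit 3 = 1: square 29^2 = 841 ≡ 1; bit is 1, so multiply 1·27 = 27 (mod 35).
Final value: 27^5 ≡ 27 (mod 35).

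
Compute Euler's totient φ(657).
φ(657) = 432

φ is multiplicative, with φ(p^e) = p^e − p^(e−1). Factorise 657 = 3^2 · 73. Then
  φ(657) = (3^2 − 3^1) · (73 − 1) = 6 · 72 = 432.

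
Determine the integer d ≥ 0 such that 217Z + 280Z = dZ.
(217, 280) = (7); d = 7

In the PID Z, (a, b) is generated by gcd(a, b). Compute gcd(280, 217) with the extended Euclidean algorithm, tracking rows (r, s, t) with s·280 + t·217 = r:
  row A: (280, 1, 0)   [1·280 + 0·217 = 280]
  row B: (217, 0, 1)   [0·280 + 1·217 = 217]
  280 = 1·217 + 63   → row C = row A − 1·row B = (63, 1, −1)   [check: 1·280 − 1·217 = 63]
  217 = 3·63 + 28   → row D = row B − 3·row C = (28, −3, 4)   [check: −3·280 + 4·217 = 28]
  63 = 2·28 + 7   → row E = row C − 2·row D = (7, 7, −9)   [check: 7·280 − 9·217 = 7]
  28 = 4·7 + 0   → remainder 0, stop. gcd = 7 (last nonzero row E).
So gcd(217, 280) = 7, with Bézout identity 7·280 − 9·217 = 7. Containment (⊇): the Bézout identity exhibits 7 as an element of (217, 280), giving (7) ⊆ (217, 280). Containment (⊆): since 7 | 217 and 7 | 280 (217 = 7·31, 280 = 7·40), every Z-linear combination of 217 and 280 is divisible by 7, so (217, 280) ⊆ (7). Therefore (217, 280) = (7), d = 7.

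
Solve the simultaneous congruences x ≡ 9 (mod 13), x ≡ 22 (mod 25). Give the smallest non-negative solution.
The moduli 13, 25 are pairwise coprime, so by the CRT there is a unique solution mod 13·25 = 325.
Solve by successive substitution. Start with x ≡ 9 (mod 13).
  Combine with x ≡ 22 (mod 25): write x = 9 + 13·t and require 9 + 13·t ≡ 22 (mod 25), i.e. 13·t ≡ 22 − 9 ≡ 13 (mod 25). Since 13^(−1) ≡ 2 (mod 25), t ≡ 2·13 ≡ 1 (mod 25). So x ≡ 9 + 13·1 = 22 (mod 325).
Unique solution in [0, 325): x = 22.

Final answer: x ≡ 22 (mod 325); the representative in [0, 325) is 22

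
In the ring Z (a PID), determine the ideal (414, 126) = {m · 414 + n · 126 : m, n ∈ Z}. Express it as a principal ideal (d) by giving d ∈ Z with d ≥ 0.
(414, 126) = (18); d = 18

In the PID Z, (a, b) is generated by gcd(a, b). Compute gcd(414, 126) with the extended Euclidean algorithm, tracking rows (r, s, t) with s·414 + t·126 = r:
  row A: (414, 1, 0)   [1·414 + 0·126 = 414]
  row B: (126, 0, 1)   [0·414 + 1·126 = 126]
  414 = 3·126 + 36   → row C = row A − 3·row B = (36, 1, −3)   [check: 1·414 − 3·126 = 36]
  126 = 3·36 + 18   → row D = row B − 3·row C = (18, −3, 10)   [check: −3·414 + 10·126 = 18]
  36 = 2·18 + 0   → remainder 0, stop. gcd = 18 (last nonzero row D).
So gcd(414, 126) = 18, with Bézout identity −3·414 + 10·126 = 18. Containment (⊇): the Bézout identity exhibits 18 as an element of (414, 126), giving (18) ⊆ (414, 126). Containment (⊆): since 18 | 414 and 18 | 126 (414 = 18·23, 126 = 18·7), every Z-linear combination of 414 and 126 is divisible by 18, so (414, 126) ⊆ (18). Therefore (414, 126) = (18), d = 18.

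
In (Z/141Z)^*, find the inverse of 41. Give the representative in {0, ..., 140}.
41^(−1) ≡ 86 (mod 141)

Apply the extended Euclidean algorithm to (141, 41), tracking rows (r, s, t) with s·141 + t·41 = r. Each division r_prev = q·r_cur + r_new produces the new row as (previous row) − q·(current row):
  row A: (141, 1, 0)   [1·141 + 0·41 = 141]
  row B: (41, 0, 1)   [0·141 + 1·41 = 41]
  141 = 3·41 + 18   → row C = row A − 3·row B = (18, 1, −3)   [check: 1·141 − 3·41 = 18]
  41 = 2·18 + 5   → row D = row B − 2·row C = (5, −2, 7)   [check: −2·141 + 7·41 = 5]
  18 = 3·5 + 3   → row E = row C − 3·row D = (3, 7, −24)   [check: 7·141 − 24·41 = 3]
  5 = 1·3 + 2   → row F = row D − 1·row E = (2, −9, 31)   [check: −9·141 + 31·41 = 2]
  3 = 1·2 + 1   → row G = row E − 1·row F = (1, 16, −55)   [check: 16·141 − 55·41 = 1]
  2 = 2·1 + 0   → remainder 0, stop. gcd = 1 (last nonzero row G).
The gcd is 1, so 41 is invertible mod 141. The last nonzero row gives 16·141 − 55·41 = 1, so t = −55. So 41^(−1) ≡ −55 ≡ 86 (mod 141). Verify: 41 · 86 = 3526 ≡ 1 (mod 141). ✓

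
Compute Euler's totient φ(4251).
φ(4251) = 2592

φ is multiplicative, with φ(p^e) = p^e − p^(e−1). Factorise 4251 = 3 · 13 · 109. Then
  φ(4251) = (3 − 1) · (13 − 1) · (109 − 1) = 2 · 12 · 108 = 2592.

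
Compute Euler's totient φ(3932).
φ(3932) = 1964

φ is multiplicative, with φ(p^e) = p^e − p^(e−1). Factorise 3932 = 2^2 · 983. Then
  φ(3932) = (2^2 − 2^1) · (983 − 1) = 2 · 982 = 1964.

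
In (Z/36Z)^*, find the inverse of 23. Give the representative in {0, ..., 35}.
Apply the extended Euclidean algorithm to (36, 23), tracking rows (r, s, t) with s·36 + t·23 = r. Each division r_prev = q·r_cur + r_new produces the new row as (previous row) − q·(current row):
  row A: (36, 1, 0)   [1·36 + 0·23 = 36]
  row B: (23, 0, 1)   [0·36 + 1·23 = 23]
  36 = 1·23 + 13   → row C = row A − 1·row B = (13, 1, −1)   [check: 1·36 − 1·23 = 13]
  23 = 1·13 + 10   → row D = row B − 1·row C = (10, −1, 2)   [check: −1·36 + 2·23 = 10]
  13 = 1·10 + 3   → row E = row C − 1·row D = (3, 2, −3)   [check: 2·36 − 3·23 = 3]
  10 = 3·3 + 1   → row F = row D − 3·row E = (1, −7, 11)   [check: −7·36 + 11·23 = 1]
  3 = 3·1 + 0   → remainder 0, stop. gcd = 1 (last nonzero row F).
The gcd is 1, so 23 is invertible mod 36. The last nonzero row gives −7·36 + 11·23 = 1, so t = 11. So 23^(−1) ≡ 11 (mod 36). Verify: 23 · 11 = 253 ≡ 1 (mod 36). ✓

Final answer: 23^(−1) ≡ 11 (mod 36)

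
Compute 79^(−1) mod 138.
79^(−1) ≡ 7 (mod 138)

Apply the extended Euclidean algorithm to (138, 79), tracking rows (r, s, t) with s·138 + t·79 = r. Each division r_prev = q·r_cur + r_new produces the new row as (previous row) − q·(current row):
  row A: (138, 1, 0)   [1·138 + 0·79 = 138]
  row B: (79, 0, 1)   [0·138 + 1·79 = 79]
  138 = 1·79 + 59   → row C = row A − 1·row B = (59, 1, −1)   [check: 1·138 − 1·79 = 59]
  79 = 1·59 + 20   → row D = row B − 1·row C = (20, −1, 2)   [check: −1·138 + 2·79 = 20]
  59 = 2·20 + 19   → row E = row C − 2·row D = (19, 3, −5)   [check: 3·138 − 5·79 = 19]
  20 = 1·19 + 1   → row F = row D − 1·row E = (1, −4, 7)   [check: −4·138 + 7·79 = 1]
  19 = 19·1 + 0   → remainder 0, stop. gcd = 1 (last nonzero row F).
The gcd is 1, so 79 is invertible mod 138. The last nonzero row gives −4·138 + 7·79 = 1, so t = 7. So 79^(−1) ≡ 7 (mod 138). Verify: 79 · 7 = 553 ≡ 1 (mod 138). ✓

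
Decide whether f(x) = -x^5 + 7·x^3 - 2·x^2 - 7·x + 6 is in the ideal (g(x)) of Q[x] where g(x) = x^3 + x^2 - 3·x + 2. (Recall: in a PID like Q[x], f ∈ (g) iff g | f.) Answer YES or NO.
YES

In Q[x] the ideal (g) consists of all multiples of g, so f ∈ (g) iff g | f, i.e. iff the remainder of f on division by g is 0. Divide f by g (g is monic, so eliminate the leading term of the running remainder at each step):
  leading term -x^5: subtract (-x^2)·g(x) = -x^5 - x^4 + 3·x^3 - 2·x^2, leaving x^4 + 4·x^3 - 7·x + 6
  leading term x^4: subtract (x)·g(x) = x^4 + x^3 - 3·x^2 + 2·x, leaving 3·x^3 + 3·x^2 - 9·x + 6
  leading term 3·x^3: subtract (3)·g(x) = 3·x^3 + 3·x^2 - 9·x + 6, leaving 0
The remainder is 0, so f(x) = g(x) · h(x) with h(x) = -x^2 + x + 3. Hence g | f, i.e. f ∈ (g).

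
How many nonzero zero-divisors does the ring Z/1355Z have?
In Z/1355Z each nonzero element is either a unit (gcd with 1355 is 1) or a zero-divisor (gcd > 1). The number of units is φ(1355): factorise 1355 = 5 · 271, so φ(1355) = (5 − 1) · (271 − 1) = 4 · 270 = 1080. The nonzero elements number 1355 − 1 = 1354. Hence the nonzero zero-divisors number 1354 − 1080 = 274.

Final answer: Z/1355Z has 274 nonzero zero-divisors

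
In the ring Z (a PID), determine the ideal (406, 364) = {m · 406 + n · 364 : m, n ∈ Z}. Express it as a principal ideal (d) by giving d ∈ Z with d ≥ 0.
In the PID Z, (a, b) is generated by gcd(a, b). Compute gcd(406, 364) with the extended Euclidean algorithm, tracking rows (r, s, t) with s·406 + t·364 = r:
  row A: (406, 1, 0)   [1·406 + 0·364 = 406]
  row B: (364, 0, 1)   [0·406 + 1·364 = 364]
  406 = 1·364 + 42   → row C = row A − 1·row B = (42, 1, −1)   [check: 1·406 − 1·364 = 42]
  364 = 8·42 + 28   → row D = row B − 8·row C = (28, −8, 9)   [check: −8·406 + 9·364 = 28]
  42 = 1·28 + 14   → row E = row C − 1·row D = (14, 9, −10)   [check: 9·406 − 10·364 = 14]
  28 = 2·14 + 0   → remainder 0, stop. gcd = 14 (last nonzero row E).
So gcd(406, 364) = 14, with Bézout identity 9·406 − 10·364 = 14. Containment (⊇): the Bézout identity exhibits 14 as an element of (406, 364), giving (14) ⊆ (406, 364). Containment (⊆): since 14 | 406 and 14 | 364 (406 = 14·29, 364 = 14·26), every Z-linear combination of 406 and 364 is divisible by 14, so (406, 364) ⊆ (14). Therefore (406, 364) = (14), d = 14.

Final answer: (406, 364) = (14); d = 14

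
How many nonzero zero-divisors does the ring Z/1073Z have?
Z/1073Z has 64 nonzero zero-divisors

In Z/1073Z each nonzero element is either a unit (gcd with 1073 is 1) or a zero-divisor (gcd > 1). The number of units is φ(1073): factorise 1073 = 29 · 37, so φ(1073) = (29 − 1) · (37 − 1) = 28 · 36 = 1008. The nonzero elements number 1073 − 1 = 1072. Hence the nonzero zero-divisors number 1072 − 1008 = 64.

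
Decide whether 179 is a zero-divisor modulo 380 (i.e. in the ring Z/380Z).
gcd(179, 380) = 1, so 179 is a unit in Z/380Z (it has a multiplicative inverse). A unit cannot be a zero-divisor: if 179·b ≡ 0 then multiplying both sides by 179^(−1) gives b ≡ 0. So 179 is not a zero-divisor.

Final answer: NO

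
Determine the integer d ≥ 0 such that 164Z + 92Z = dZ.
(164, 92) = (4); d = 4

In the PID Z, (a, b) is generated by gcd(a, b). Compute gcd(164, 92) with the extended Euclidean algorithm, tracking rows (r, s, t) with s·164 + t·92 = r:
  row A: (164, 1, 0)   [1·164 + 0·92 = 164]
  row B: (92, 0, 1)   [0·164 + 1·92 = 92]
  164 = 1·92 + 72   → row C = row A − 1·row B = (72, 1, −1)   [check: 1·164 − 1·92 = 72]
  92 = 1·72 + 20   → row D = row B − 1·row C = (20, −1, 2)   [check: −1·164 + 2·92 = 20]
  72 = 3·20 + 12   → row E = row C − 3·row D = (12, 4, −7)   [check: 4·164 − 7·92 = 12]
  20 = 1·12 + 8   → row F = row D − 1·row E = (8, −5, 9)   [check: −5·164 + 9·92 = 8]
  12 = 1·8 + 4   → row G = row E − 1·row F = (4, 9, −16)   [check: 9·164 − 16·92 = 4]
  8 = 2·4 + 0   → remainder 0, stop. gcd = 4 (last nonzero row G).
So gcd(164, 92) = 4, with Bézout identity 9·164 − 16·92 = 4. Containment (⊇): the Bézout identity exhibits 4 as an element of (164, 92), giving (4) ⊆ (164, 92). Containment (⊆): since 4 | 164 and 4 | 92 (164 = 4·41, 92 = 4·23), every Z-linear combination of 164 and 92 is divisible by 4, so (164, 92) ⊆ (4). Therefore (164, 92) = (4), d = 4.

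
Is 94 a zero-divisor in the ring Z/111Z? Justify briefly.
NO

gcd(94, 111) = 1, so 94 is a unit in Z/111Z (it has a multiplicative inverse). A unit cannot be a zero-divisor: if 94·b ≡ 0 then multiplying both sides by 94^(−1) gives b ≡ 0. So 94 is not a zero-divisor.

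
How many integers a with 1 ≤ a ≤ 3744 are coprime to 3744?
1152

The number of a ∈ {1, ..., 3744} with gcd(a, 3744) = 1 is by definition Euler's totient φ(3744). φ is multiplicative, with φ(p^e) = p^e − p^(e−1). Factorise 3744 = 2^5 · 3^2 · 13. Then
  φ(3744) = (2^5 − 2^4) · (3^2 − 3^1) · (13 − 1) = 16 · 6 · 12 = 1152.
So there are 1152 such integers.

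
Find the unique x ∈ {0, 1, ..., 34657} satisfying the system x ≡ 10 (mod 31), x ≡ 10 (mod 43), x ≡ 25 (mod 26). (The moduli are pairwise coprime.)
The moduli 31, 43, 26 are pairwise coprime, so by the CRT there is a unique solution mod 31·43·26 = 34658.
Solve by successive substitution. Start with x ≡ 10 (mod 31).
  Combine with x ≡ 10 (mod 43): write x = 10 + 31·t and require 10 + 31·t ≡ 10 (mod 43), i.e. 31·t ≡ 10 − 10 ≡ 0 (mod 43). Since 31^(−1) ≡ 25 (mod 43), t ≡ 25·0 ≡ 0 (mod 43). So x ≡ 10 + 31·0 = 10 (mod 1333).
  Combine with x ≡ 25 (mod 26): write x = 10 + 1333·t and require 10 + 1333·t ≡ 25 (mod 26), i.e. 1333·t ≡ 25 − 10 ≡ 15 (mod 26). Since 1333^(−1) ≡ 15 (mod 26) (1333 ≡ 7 (mod 26)), t ≡ 15·15 ≡ 17 (mod 26). So x ≡ 10 + 1333·17 = 22671 (mod 34658).
Unique solution in [0, 34658): x = 22671.

Final answer: x ≡ 22671 (mod 34658); the representative in [0, 34658) is 22671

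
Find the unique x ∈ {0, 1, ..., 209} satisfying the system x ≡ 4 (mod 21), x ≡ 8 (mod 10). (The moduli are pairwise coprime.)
The moduli 21, 10 are pairwise coprime, so by the CRT there is a unique solution mod 21·10 = 210.
Solve by successive substitution. Start with x ≡ 4 (mod 21).
  Combine with x ≡ 8 (mod 10): write x = 4 + 21·t and require 4 + 21·t ≡ 8 (mod 10), i.e. 21·t ≡ 8 − 4 ≡ 4 (mod 10). Since 21^(−1) ≡ 1 (mod 10) (21 ≡ 1 (mod 10)), t ≡ 1·4 ≡ 4 (mod 10). So x ≡ 4 + 21·4 = 88 (mod 210).
Unique solution in [0, 210): x = 88.

Final answer: x ≡ 88 (mod 210); the representative in [0, 210) is 88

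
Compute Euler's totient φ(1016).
φ(1016) = 504

φ is multiplicative, with φ(p^e) = p^e − p^(e−1). Factorise 1016 = 2^3 · 127. Then
  φ(1016) = (2^3 − 2^2) · (127 − 1) = 4 · 126 = 504.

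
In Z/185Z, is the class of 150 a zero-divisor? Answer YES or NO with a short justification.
YES

gcd(150, 185) = 5 > 1, so 150 is not a unit in Z/185Z. In Z/nZ every nonzero non-unit is a zero-divisor: explicitly, take b = 185/gcd = 37 ≠ 0 (mod 185); then 150·37 = 5550 = 30·185, i.e. 150·37 ≡ 0 (mod 185). So 150 is a zero-divisor.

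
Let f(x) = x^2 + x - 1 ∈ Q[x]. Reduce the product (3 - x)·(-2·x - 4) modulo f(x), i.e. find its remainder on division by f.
a · b ≡ -4·x - 10 (mod f(x))

First multiply in Q[x] without reducing: a · b = 2·x^2 - 2·x - 12. Now divide by f(x) = x^2 + x - 1, eliminating the leading term at each step:
  leading term 2·x^2: subtract (2)·f(x) = 2·x^2 + 2·x - 2, leaving -4·x - 10
The degree is now < 2, so this is the remainder. Hence a · b ≡ -4·x - 10 in Q[x]/(f).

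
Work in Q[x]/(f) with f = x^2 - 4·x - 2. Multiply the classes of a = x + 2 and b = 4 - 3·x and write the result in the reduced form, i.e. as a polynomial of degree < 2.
a · b ≡ 2 - 14·x (mod f(x))

First multiply in Q[x] without reducing: a · b = -3·x^2 - 2·x + 8. Now divide by f(x) = x^2 - 4·x - 2, eliminating the leading term at each step:
  leading term -3·x^2: subtract (-3)·f(x) = -3·x^2 + 12·x + 6, leaving 2 - 14·x
The degree is now < 2, so this is the remainder. Hence a · b ≡ 2 - 14·x in Q[x]/(f).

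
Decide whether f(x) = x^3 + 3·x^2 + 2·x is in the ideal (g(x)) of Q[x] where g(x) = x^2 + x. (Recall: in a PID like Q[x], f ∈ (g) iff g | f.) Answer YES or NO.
YES

In Q[x] the ideal (g) consists of all multiples of g, so f ∈ (g) iff g | f, i.e. iff the remainder of f on division by g is 0. Divide f by g (g is monic, so eliminate the leading term of the running remainder at each step):
  leading term x^3: subtract (x)·g(x) = x^3 + x^2, leaving 2·x^2 + 2·x
  leading term 2·x^2: subtract (2)·g(x) = 2·x^2 + 2·x, leaving 0
The remainder is 0, so f(x) = g(x) · h(x) with h(x) = x + 2. Hence g | f, i.e. f ∈ (g).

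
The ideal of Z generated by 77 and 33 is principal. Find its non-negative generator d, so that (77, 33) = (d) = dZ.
In the PID Z, (a, b) is generated by gcd(a, b). Compute gcd(77, 33) with the extended Euclidean algorithm, tracking rows (r, s, t) with s·77 + t·33 = r:
  row A: (77, 1, 0)   [1·77 + 0·33 = 77]
  row B: (33, 0, 1)   [0·77 + 1·33 = 33]
  77 = 2·33 + 11   → row C = row A − 2·row B = (11, 1, −2)   [check: 1·77 − 2·33 = 11]
  33 = 3·11 + 0   → remainder 0, stop. gcd = 11 (last nonzero row C).
So gcd(77, 33) = 11, with Bézout identity 1·77 − 2·33 = 11. Containment (⊇): the Bézout identity exhibits 11 as an element of (77, 33), giving (11) ⊆ (77, 33). Containment (⊆): since 11 | 77 and 11 | 33 (77 = 11·7, 33 = 11·3), every Z-linear combination of 77 and 33 is divisible by 11, so (77, 33) ⊆ (11). Therefore (77, 33) = (11), d = 11.

Final answer: (77, 33) = (11); d = 11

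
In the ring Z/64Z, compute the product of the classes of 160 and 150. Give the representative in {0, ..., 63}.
Reduce the factors first: 160 ≡ 32, 150 ≡ 22 (mod 64), so 160 · 150 ≡ 32 · 22 (mod 64). 32 · 22 = 704. Dividing by 64: 704 = 11·64 + 0. So (160 · 150) mod 64 = 0.

Final answer: 0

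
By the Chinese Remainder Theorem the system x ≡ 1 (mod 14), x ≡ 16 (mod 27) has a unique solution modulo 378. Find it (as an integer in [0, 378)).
The moduli 14, 27 are pairwise coprime, so by the CRT there is a unique solution mod 14·27 = 378.
Solve by successive substitution. Start with x ≡ 1 (mod 14).
  Combine with x ≡ 16 (mod 27): write x = 1 + 14·t and require 1 + 14·t ≡ 16 (mod 27), i.e. 14·t ≡ 16 − 1 ≡ 15 (mod 27). Since 14^(−1) ≡ 2 (mod 27), t ≡ 2·15 ≡ 3 (mod 27). So x ≡ 1 + 14·3 = 43 (mod 378).
Unique solution in [0, 378): x = 43.

Final answer: x ≡ 43 (mod 378); the representative in [0, 378) is 43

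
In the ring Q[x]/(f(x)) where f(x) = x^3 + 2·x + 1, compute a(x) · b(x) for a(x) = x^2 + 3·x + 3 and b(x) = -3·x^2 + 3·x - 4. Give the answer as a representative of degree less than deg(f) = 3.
a · b ≡ 2·x^2 + 12·x - 6 (mod f(x))

First multiply in Q[x] without reducing: a · b = -3·x^4 - 6·x^3 - 4·x^2 - 3·x - 12. Now divide by f(x) = x^3 + 2·x + 1, eliminating the leading term at each step:
  leading term -3·x^4: subtract (-3·x)·f(x) = -3·x^4 - 6·x^2 - 3·x, leaving -6·x^3 + 2·x^2 - 12
  leading term -6·x^3: subtract (-6)·f(x) = -6·x^3 - 12·x - 6, leaving 2·x^2 + 12·x - 6
The degree is now < 3, so this is the remainder. Hence a · b ≡ 2·x^2 + 12·x - 6 in Q[x]/(f).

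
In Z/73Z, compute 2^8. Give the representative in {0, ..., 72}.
Use repeated squaring. Binary(8) = 1000. Walk through the bits of the exponent 8 left-to-right: at each bit after the leading one, square the running value, then multiply by 2 if the bit is 1 (always reducing mod 73):
  bit 1 = 1 (leading): start with 2.
  bit 2 = 0: square 2^2 = 4 (mod 73).
  bit 3 = 0: square 4^2 = 16 (mod 73).
  bit 4 = 0: square 16^2 = 256 ≡ 37 (mod 73).
Final value: 2^8 ≡ 37 (mod 73).

Final answer: 37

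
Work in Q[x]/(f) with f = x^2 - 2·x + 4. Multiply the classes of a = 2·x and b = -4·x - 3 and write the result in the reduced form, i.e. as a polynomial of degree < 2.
First multiply in Q[x] without reducing: a · b = -8·x^2 - 6·x. Now divide by f(x) = x^2 - 2·x + 4, eliminating the leading term at each step:
  leading term -8·x^2: subtract (-8)·f(x) = -8·x^2 + 16·x - 32, leaving 32 - 22·x
The degree is now < 2, so this is the remainder. Hence a · b ≡ 32 - 22·x in Q[x]/(f).

Final answer: a · b ≡ 32 - 22·x (mod f(x))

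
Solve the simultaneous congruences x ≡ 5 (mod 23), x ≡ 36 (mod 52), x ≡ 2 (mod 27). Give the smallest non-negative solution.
The moduli 23, 52, 27 are pairwise coprime, so by the CRT there is a unique solution mod 23·52·27 = 32292.
Solve by successive substitution. Start with x ≡ 5 (mod 23).
  Combine with x ≡ 36 (mod 52): write x = 5 + 23·t and require 5 + 23·t ≡ 36 (mod 52), i.e. 23·t ≡ 36 − 5 ≡ 31 (mod 52). Since 23^(−1) ≡ 43 (mod 52), t ≡ 43·31 ≡ 33 (mod 52). So x ≡ 5 + 23·33 = 764 (mod 1196).
  Combine with x ≡ 2 (mod 27): write x = 764 + 1196·t and require 764 + 1196·t ≡ 2 (mod 27), i.e. 1196·t ≡ 2 − 764 ≡ 21 (mod 27). Since 1196^(−1) ≡ 17 (mod 27) (1196 ≡ 8 (mod 27)), t ≡ 17·21 ≡ 6 (mod 27). So x ≡ 764 + 1196·6 = 7940 (mod 32292).
Unique solution in [0, 32292): x = 7940.

Final answer: x ≡ 7940 (mod 32292); the representative in [0, 32292) is 7940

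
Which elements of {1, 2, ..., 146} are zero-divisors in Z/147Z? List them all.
nonzero zero-divisors of Z/147Z = {3, 6, 7, 9, 12, 14, 15, 18, 21, 24, 27, 28, 30, 33, 35, 36, 39, 42, 45, 48, 49, 51, 54, 56, 57, 60, 63, 66, 69, 70, 72, 75, 77, 78, 81, 84, 87, 90, 91, 93, 96, 98, 99, 102, 105, 108, 111, 112, 114, 117, 119, 120, 123, 126, 129, 132, 133, 135, 138, 140, 141, 144}

An element a ∈ Z/147Z (with a ≠ 0) is a zero-divisor iff gcd(a, 147) > 1 (because a is a unit precisely when gcd(a, n) = 1, and in Z/nZ every nonzero, non-unit element is a zero-divisor). Scan a = 1, ..., 146 and keep those with gcd(a, 147) > 1:
  gcd(3, 147) = 3, gcd(6, 147) = 3, gcd(7, 147) = 7, gcd(9, 147) = 3, gcd(12, 147) = 3, gcd(14, 147) = 7, gcd(15, 147) = 3, gcd(18, 147) = 3, gcd(21, 147) = 21, gcd(24, 147) = 3, gcd(27, 147) = 3, gcd(28, 147) = 7, gcd(30, 147) = 3, gcd(33, 147) = 3, gcd(35, 147) = 7, gcd(36, 147) = 3, gcd(39, 147) = 3, gcd(42, 147) = 21, gcd(45, 147) = 3, gcd(48, 147) = 3, gcd(49, 147) = 49, gcd(51, 147) = 3, gcd(54, 147) = 3, gcd(56, 147) = 7, gcd(57, 147) = 3, gcd(60, 147) = 3, gcd(63, 147) = 21, gcd(66, 147) = 3, gcd(69, 147) = 3, gcd(70, 147) = 7, gcd(72, 147) = 3, gcd(75, 147) = 3, gcd(77, 147) = 7, gcd(78, 147) = 3, gcd(81, 147) = 3, gcd(84, 147) = 21, gcd(87, 147) = 3, gcd(90, 147) = 3, gcd(91, 147) = 7, gcd(93, 147) = 3, gcd(96, 147) = 3, gcd(98, 147) = 49, gcd(99, 147) = 3, gcd(102, 147) = 3, gcd(105, 147) = 21, gcd(108, 147) = 3, gcd(111, 147) = 3, gcd(112, 147) = 7, gcd(114, 147) = 3, gcd(117, 147) = 3, gcd(119, 147) = 7, gcd(120, 147) = 3, gcd(123, 147) = 3, gcd(126, 147) = 21, gcd(129, 147) = 3, gcd(132, 147) = 3, gcd(133, 147) = 7, gcd(135, 147) = 3, gcd(138, 147) = 3, gcd(140, 147) = 7, gcd(141, 147) = 3, gcd(144, 147) = 3.
All other a ∈ {1, ..., 146} have gcd(a, 147) = 1 and are units. So the nonzero zero-divisors are exactly the 62 values of a appearing in this scan.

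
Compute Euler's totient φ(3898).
φ(3898) = 1948

φ is multiplicative, with φ(p^e) = p^e − p^(e−1). Factorise 3898 = 2 · 1949. Then
  φ(3898) = (2 − 1) · (1949 − 1) = 1 · 1948 = 1948.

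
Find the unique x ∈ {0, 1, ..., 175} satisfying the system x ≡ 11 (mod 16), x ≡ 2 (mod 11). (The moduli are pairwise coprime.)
x ≡ 123 (mod 176); the representative in [0, 176) is 123

The moduli 16, 11 are pairwise coprime, so by the CRT there is a unique solution mod 16·11 = 176.
Solve by successive substitution. Start with x ≡ 11 (mod 16).
  Combine with x ≡ 2 (mod 11): write x = 11 + 16·t and require 11 + 16·t ≡ 2 (mod 11), i.e. 16·t ≡ 2 − 11 ≡ 2 (mod 11). Since 16^(−1) ≡ 9 (mod 11) (16 ≡ 5 (mod 11)), t ≡ 9·2 ≡ 7 (mod 11). So x ≡ 11 + 16·7 = 123 (mod 176).
Unique solution in [0, 176): x = 123.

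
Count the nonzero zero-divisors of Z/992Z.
In Z/992Z each nonzero element is either a unit (gcd with 992 is 1) or a zero-divisor (gcd > 1). The number of units is φ(992): factorise 992 = 2^5 · 31, so φ(992) = (2^5 − 2^4) · (31 − 1) = 16 · 30 = 480. The nonzero elements number 992 − 1 = 991. Hence the nonzero zero-divisors number 991 − 480 = 511.

Final answer: Z/992Z has 511 nonzero zero-divisors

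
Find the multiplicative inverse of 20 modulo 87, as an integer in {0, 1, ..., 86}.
20^(−1) ≡ 74 (mod 87)

Apply the extended Euclidean algorithm to (87, 20), tracking rows (r, s, t) with s·87 + t·20 = r. Each division r_prev = q·r_cur + r_new produces the new row as (previous row) − q·(current row):
  row A: (87, 1, 0)   [1·87 + 0·20 = 87]
  row B: (20, 0, 1)   [0·87 + 1·20 = 20]
  87 = 4·20 + 7   → row C = row A − 4·row B = (7, 1, −4)   [check: 1·87 − 4·20 = 7]
  20 = 2·7 + 6   → row D = row B − 2·row C = (6, −2, 9)   [check: −2·87 + 9·20 = 6]
  7 = 1·6 + 1   → row E = row C − 1·row D = (1, 3, −13)   [check: 3·87 − 13·20 = 1]
  6 = 6·1 + 0   → remainder 0, stop. gcd = 1 (last nonzero row E).
The gcd is 1, so 20 is invertible mod 87. The last nonzero row gives 3·87 − 13·20 = 1, so t = −13. So 20^(−1) ≡ −13 ≡ 74 (mod 87). Verify: 20 · 74 = 1480 ≡ 1 (mod 87). ✓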